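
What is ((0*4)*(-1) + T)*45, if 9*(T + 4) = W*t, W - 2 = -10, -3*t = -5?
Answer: -740/3 ≈ -246.67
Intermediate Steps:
t = 5/3 (t = -⅓*(-5) = 5/3 ≈ 1.6667)
W = -8 (W = 2 - 10 = -8)
T = -148/27 (T = -4 + (-8*5/3)/9 = -4 + (⅑)*(-40/3) = -4 - 40/27 = -148/27 ≈ -5.4815)
((0*4)*(-1) + T)*45 = ((0*4)*(-1) - 148/27)*45 = (0*(-1) - 148/27)*45 = (0 - 148/27)*45 = -148/27*45 = -740/3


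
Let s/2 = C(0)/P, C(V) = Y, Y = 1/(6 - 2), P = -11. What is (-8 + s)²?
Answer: 31329/484 ≈ 64.729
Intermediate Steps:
Y = ¼ (Y = 1/4 = ¼ ≈ 0.25000)
C(V) = ¼
s = -1/22 (s = 2*((¼)/(-11)) = 2*((¼)*(-1/11)) = 2*(-1/44) = -1/22 ≈ -0.045455)
(-8 + s)² = (-8 - 1/22)² = (-177/22)² = 31329/484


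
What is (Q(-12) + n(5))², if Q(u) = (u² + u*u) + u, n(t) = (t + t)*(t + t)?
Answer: 141376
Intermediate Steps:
n(t) = 4*t² (n(t) = (2*t)*(2*t) = 4*t²)
Q(u) = u + 2*u² (Q(u) = (u² + u²) + u = 2*u² + u = u + 2*u²)
(Q(-12) + n(5))² = (-12*(1 + 2*(-12)) + 4*5²)² = (-12*(1 - 24) + 4*25)² = (-12*(-23) + 100)² = (276 + 100)² = 376² = 141376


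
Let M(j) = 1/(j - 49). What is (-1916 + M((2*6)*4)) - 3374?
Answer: -5291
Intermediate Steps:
M(j) = 1/(-49 + j)
(-1916 + M((2*6)*4)) - 3374 = (-1916 + 1/(-49 + (2*6)*4)) - 3374 = (-1916 + 1/(-49 + 12*4)) - 3374 = (-1916 + 1/(-49 + 48)) - 3374 = (-1916 + 1/(-1)) - 3374 = (-1916 - 1) - 3374 = -1917 - 3374 = -5291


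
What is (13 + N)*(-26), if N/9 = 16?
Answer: -4082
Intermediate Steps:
N = 144 (N = 9*16 = 144)
(13 + N)*(-26) = (13 + 144)*(-26) = 157*(-26) = -4082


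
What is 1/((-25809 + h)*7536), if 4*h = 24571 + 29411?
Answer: -1/92794536 ≈ -1.0776e-8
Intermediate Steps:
h = 26991/2 (h = (24571 + 29411)/4 = (1/4)*53982 = 26991/2 ≈ 13496.)
1/((-25809 + h)*7536) = 1/((-25809 + 26991/2)*7536) = (1/7536)/(-24627/2) = -2/24627*1/7536 = -1/92794536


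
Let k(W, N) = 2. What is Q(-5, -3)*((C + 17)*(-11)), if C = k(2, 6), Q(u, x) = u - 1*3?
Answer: 1672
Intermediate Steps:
Q(u, x) = -3 + u (Q(u, x) = u - 3 = -3 + u)
C = 2
Q(-5, -3)*((C + 17)*(-11)) = (-3 - 5)*((2 + 17)*(-11)) = -152*(-11) = -8*(-209) = 1672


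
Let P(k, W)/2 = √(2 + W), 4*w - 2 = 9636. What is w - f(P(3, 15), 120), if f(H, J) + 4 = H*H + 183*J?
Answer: -39229/2 ≈ -19615.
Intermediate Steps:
w = 4819/2 (w = ½ + (¼)*9636 = ½ + 2409 = 4819/2 ≈ 2409.5)
P(k, W) = 2*√(2 + W)
f(H, J) = -4 + H² + 183*J (f(H, J) = -4 + (H*H + 183*J) = -4 + (H² + 183*J) = -4 + H² + 183*J)
w - f(P(3, 15), 120) = 4819/2 - (-4 + (2*√(2 + 15))² + 183*120) = 4819/2 - (-4 + (2*√17)² + 21960) = 4819/2 - (-4 + 68 + 21960) = 4819/2 - 1*22024 = 4819/2 - 22024 = -39229/2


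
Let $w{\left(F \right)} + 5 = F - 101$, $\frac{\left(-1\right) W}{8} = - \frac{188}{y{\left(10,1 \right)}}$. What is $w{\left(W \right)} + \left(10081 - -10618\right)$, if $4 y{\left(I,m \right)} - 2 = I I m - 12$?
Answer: $\frac{929693}{45} \approx 20660.0$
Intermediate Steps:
$y{\left(I,m \right)} = - \frac{5}{2} + \frac{m I^{2}}{4}$ ($y{\left(I,m \right)} = \frac{1}{2} + \frac{I I m - 12}{4} = \frac{1}{2} + \frac{I^{2} m - 12}{4} = \frac{1}{2} + \frac{m I^{2} - 12}{4} = \frac{1}{2} + \frac{-12 + m I^{2}}{4} = \frac{1}{2} + \left(-3 + \frac{m I^{2}}{4}\right) = - \frac{5}{2} + \frac{m I^{2}}{4}$)
$W = \frac{3008}{45}$ ($W = - 8 \left(- \frac{188}{- \frac{5}{2} + \frac{1}{4} \cdot 1 \cdot 10^{2}}\right) = - 8 \left(- \frac{188}{- \frac{5}{2} + \frac{1}{4} \cdot 1 \cdot 100}\right) = - 8 \left(- \frac{188}{- \frac{5}{2} + 25}\right) = - 8 \left(- \frac{188}{\frac{45}{2}}\right) = - 8 \left(\left(-188\right) \frac{2}{45}\right) = \left(-8\right) \left(- \frac{376}{45}\right) = \frac{3008}{45} \approx 66.844$)
$w{\left(F \right)} = -106 + F$ ($w{\left(F \right)} = -5 + \left(F - 101\right) = -5 + \left(-101 + F\right) = -106 + F$)
$w{\left(W \right)} + \left(10081 - -10618\right) = \left(-106 + \frac{3008}{45}\right) + \left(10081 - -10618\right) = - \frac{1762}{45} + \left(10081 + 10618\right) = - \frac{1762}{45} + 20699 = \frac{929693}{45}$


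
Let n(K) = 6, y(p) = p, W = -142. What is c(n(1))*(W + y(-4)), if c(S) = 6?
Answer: -876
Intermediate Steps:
c(n(1))*(W + y(-4)) = 6*(-142 - 4) = 6*(-146) = -876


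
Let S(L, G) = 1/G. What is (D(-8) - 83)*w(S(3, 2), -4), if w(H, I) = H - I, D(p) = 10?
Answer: -657/2 ≈ -328.50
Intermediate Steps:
(D(-8) - 83)*w(S(3, 2), -4) = (10 - 83)*(1/2 - 1*(-4)) = -73*(½ + 4) = -73*9/2 = -657/2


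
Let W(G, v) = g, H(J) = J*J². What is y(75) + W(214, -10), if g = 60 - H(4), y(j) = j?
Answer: 71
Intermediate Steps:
H(J) = J³
g = -4 (g = 60 - 1*4³ = 60 - 1*64 = 60 - 64 = -4)
W(G, v) = -4
y(75) + W(214, -10) = 75 - 4 = 71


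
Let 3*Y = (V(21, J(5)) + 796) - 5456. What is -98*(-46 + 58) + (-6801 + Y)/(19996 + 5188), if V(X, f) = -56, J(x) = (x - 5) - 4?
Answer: -29624757/25184 ≈ -1176.3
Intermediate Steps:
J(x) = -9 + x (J(x) = (-5 + x) - 4 = -9 + x)
Y = -1572 (Y = ((-56 + 796) - 5456)/3 = (740 - 5456)/3 = (⅓)*(-4716) = -1572)
-98*(-46 + 58) + (-6801 + Y)/(19996 + 5188) = -98*(-46 + 58) + (-6801 - 1572)/(19996 + 5188) = -98*12 - 8373/25184 = -1176 - 8373*1/25184 = -1176 - 8373/25184 = -29624757/25184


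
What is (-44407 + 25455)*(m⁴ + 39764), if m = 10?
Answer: -943127328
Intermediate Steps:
(-44407 + 25455)*(m⁴ + 39764) = (-44407 + 25455)*(10⁴ + 39764) = -18952*(10000 + 39764) = -18952*49764 = -943127328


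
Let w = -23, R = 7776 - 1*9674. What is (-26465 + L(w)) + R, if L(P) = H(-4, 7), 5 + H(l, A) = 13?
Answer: -28355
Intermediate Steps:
R = -1898 (R = 7776 - 9674 = -1898)
H(l, A) = 8 (H(l, A) = -5 + 13 = 8)
L(P) = 8
(-26465 + L(w)) + R = (-26465 + 8) - 1898 = -26457 - 1898 = -28355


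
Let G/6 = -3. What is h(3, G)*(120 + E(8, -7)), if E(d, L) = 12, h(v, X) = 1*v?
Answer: 396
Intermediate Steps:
G = -18 (G = 6*(-3) = -18)
h(v, X) = v
h(3, G)*(120 + E(8, -7)) = 3*(120 + 12) = 3*132 = 396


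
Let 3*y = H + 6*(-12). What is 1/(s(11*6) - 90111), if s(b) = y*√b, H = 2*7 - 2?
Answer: -30037/2706655307 + 20*√66/8119965921 ≈ -1.1077e-5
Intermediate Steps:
H = 12 (H = 14 - 2 = 12)
y = -20 (y = (12 + 6*(-12))/3 = (12 - 72)/3 = (⅓)*(-60) = -20)
s(b) = -20*√b
1/(s(11*6) - 90111) = 1/(-20*√66 - 90111) = 1/(-90111 - 20*√66)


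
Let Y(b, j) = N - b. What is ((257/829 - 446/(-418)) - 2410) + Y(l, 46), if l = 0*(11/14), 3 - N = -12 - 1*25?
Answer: -410389990/173261 ≈ -2368.6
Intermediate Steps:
N = 40 (N = 3 - (-12 - 1*25) = 3 - (-12 - 25) = 3 - 1*(-37) = 3 + 37 = 40)
l = 0 (l = 0*(11*(1/14)) = 0*(11/14) = 0)
Y(b, j) = 40 - b
((257/829 - 446/(-418)) - 2410) + Y(l, 46) = ((257/829 - 446/(-418)) - 2410) + (40 - 1*0) = ((257*(1/829) - 446*(-1/418)) - 2410) + (40 + 0) = ((257/829 + 223/209) - 2410) + 40 = (238580/173261 - 2410) + 40 = -417320430/173261 + 40 = -410389990/173261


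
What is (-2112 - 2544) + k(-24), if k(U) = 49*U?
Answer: -5832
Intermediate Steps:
(-2112 - 2544) + k(-24) = (-2112 - 2544) + 49*(-24) = -4656 - 1176 = -5832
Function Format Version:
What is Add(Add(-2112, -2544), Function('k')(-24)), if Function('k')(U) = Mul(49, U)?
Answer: -5832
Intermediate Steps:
Add(Add(-2112, -2544), Function('k')(-24)) = Add(Add(-2112, -2544), Mul(49, -24)) = Add(-4656, -1176) = -5832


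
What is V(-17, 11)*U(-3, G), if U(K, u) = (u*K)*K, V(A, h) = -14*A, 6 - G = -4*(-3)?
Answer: -12852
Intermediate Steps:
G = -6 (G = 6 - (-4)*(-3) = 6 - 1*12 = 6 - 12 = -6)
U(K, u) = u*K² (U(K, u) = (K*u)*K = u*K²)
V(-17, 11)*U(-3, G) = (-14*(-17))*(-6*(-3)²) = 238*(-6*9) = 238*(-54) = -12852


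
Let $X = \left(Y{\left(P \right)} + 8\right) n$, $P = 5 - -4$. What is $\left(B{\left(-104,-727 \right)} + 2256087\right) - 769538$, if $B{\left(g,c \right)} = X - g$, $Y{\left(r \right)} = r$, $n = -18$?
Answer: $1486347$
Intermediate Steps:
$P = 9$ ($P = 5 + 4 = 9$)
$X = -306$ ($X = \left(9 + 8\right) \left(-18\right) = 17 \left(-18\right) = -306$)
$B{\left(g,c \right)} = -306 - g$
$\left(B{\left(-104,-727 \right)} + 2256087\right) - 769538 = \left(\left(-306 - -104\right) + 2256087\right) - 769538 = \left(\left(-306 + 104\right) + 2256087\right) - 769538 = \left(-202 + 2256087\right) - 769538 = 2255885 - 769538 = 1486347$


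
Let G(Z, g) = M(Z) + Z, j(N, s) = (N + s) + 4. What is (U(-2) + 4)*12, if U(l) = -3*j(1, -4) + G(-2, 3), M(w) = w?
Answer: -36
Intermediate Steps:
j(N, s) = 4 + N + s
G(Z, g) = 2*Z (G(Z, g) = Z + Z = 2*Z)
U(l) = -7 (U(l) = -3*(4 + 1 - 4) + 2*(-2) = -3*1 - 4 = -3 - 4 = -7)
(U(-2) + 4)*12 = (-7 + 4)*12 = -3*12 = -36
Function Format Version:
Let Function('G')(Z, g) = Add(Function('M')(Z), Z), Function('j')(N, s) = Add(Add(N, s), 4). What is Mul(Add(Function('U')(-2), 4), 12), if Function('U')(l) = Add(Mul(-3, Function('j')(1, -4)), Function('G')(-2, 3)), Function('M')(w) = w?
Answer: -36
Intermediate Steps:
Function('j')(N, s) = Add(4, N, s)
Function('G')(Z, g) = Mul(2, Z) (Function('G')(Z, g) = Add(Z, Z) = Mul(2, Z))
Function('U')(l) = -7 (Function('U')(l) = Add(Mul(-3, Add(4, 1, -4)), Mul(2, -2)) = Add(Mul(-3, 1), -4) = Add(-3, -4) = -7)
Mul(Add(Function('U')(-2), 4), 12) = Mul(Add(-7, 4), 12) = Mul(-3, 12) = -36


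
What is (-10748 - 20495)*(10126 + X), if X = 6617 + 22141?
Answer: -1214852812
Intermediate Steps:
X = 28758
(-10748 - 20495)*(10126 + X) = (-10748 - 20495)*(10126 + 28758) = -31243*38884 = -1214852812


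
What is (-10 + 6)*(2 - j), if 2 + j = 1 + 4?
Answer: 4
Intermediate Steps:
j = 3 (j = -2 + (1 + 4) = -2 + 5 = 3)
(-10 + 6)*(2 - j) = (-10 + 6)*(2 - 1*3) = -4*(2 - 3) = -4*(-1) = 4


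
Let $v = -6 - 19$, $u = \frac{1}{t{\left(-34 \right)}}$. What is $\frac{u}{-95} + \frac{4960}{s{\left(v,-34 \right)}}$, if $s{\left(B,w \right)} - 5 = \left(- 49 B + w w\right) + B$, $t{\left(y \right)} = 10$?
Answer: $\frac{4709639}{2242950} \approx 2.0998$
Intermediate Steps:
$u = \frac{1}{10} \approx 0.1$
$v = -25$
$s{\left(B,w \right)} = 5 + w^{2} - 48 B$ ($s{\left(B,w \right)} = 5 - \left(48 B - w w\right) = 5 - \left(- w^{2} + 48 B\right) = 5 + w^{2} - 48 B$)
$\frac{u}{-95} + \frac{4960}{s{\left(v,-34 \right)}} = \frac{1}{10 \left(-95\right)} + \frac{4960}{5 + \left(-34\right)^{2} - -1200} = \frac{1}{10} \left(- \frac{1}{95}\right) + \frac{4960}{5 + 1156 + 1200} = - \frac{1}{950} + \frac{4960}{2361} = \frac{4709639}{2242950}$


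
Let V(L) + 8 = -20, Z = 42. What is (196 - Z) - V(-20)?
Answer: 182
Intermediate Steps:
V(L) = -28 (V(L) = -8 - 20 = -28)
(196 - Z) - V(-20) = (196 - 1*42) - 1*(-28) = (196 - 42) + 28 = 154 + 28 = 182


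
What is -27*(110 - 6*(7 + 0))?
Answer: -1836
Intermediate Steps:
-27*(110 - 6*(7 + 0)) = -27*(110 - 6*7) = -27*(110 - 42) = -27*68 = -1836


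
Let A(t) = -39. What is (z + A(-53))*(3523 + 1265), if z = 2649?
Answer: 12496680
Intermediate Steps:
(z + A(-53))*(3523 + 1265) = (2649 - 39)*(3523 + 1265) = 2610*4788 = 12496680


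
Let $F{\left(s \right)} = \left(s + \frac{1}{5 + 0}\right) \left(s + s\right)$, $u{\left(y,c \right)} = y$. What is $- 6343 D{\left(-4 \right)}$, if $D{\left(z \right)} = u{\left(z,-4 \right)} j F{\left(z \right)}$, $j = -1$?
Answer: $- \frac{3856544}{5} \approx -7.7131 \cdot 10^{5}$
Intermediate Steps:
$F{\left(s \right)} = 2 s \left(\frac{1}{5} + s\right)$ ($F{\left(s \right)} = \left(s + \frac{1}{5}\right) 2 s = \left(\frac{1}{5} + s\right) 2 s = 2 s \left(\frac{1}{5} + s\right)$)
$D{\left(z \right)} = - \frac{2 z^{2} \left(1 + 5 z\right)}{5}$ ($D{\left(z \right)} = z \left(-1\right) \frac{2 z \left(1 + 5 z\right)}{5} = - z \frac{2 z \left(1 + 5 z\right)}{5} = - \frac{2 z^{2} \left(1 + 5 z\right)}{5}$)
$- 6343 D{\left(-4 \right)} = - 6343 \left(-4\right)^{2} \left(- \frac{2}{5} - -8\right) = - 6343 \cdot 16 \left(- \frac{2}{5} + 8\right) = - 6343 \cdot 16 \cdot \frac{38}{5} = \left(-6343\right) \frac{608}{5} = - \frac{3856544}{5}$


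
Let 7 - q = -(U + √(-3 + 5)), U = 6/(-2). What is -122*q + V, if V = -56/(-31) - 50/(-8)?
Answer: -59513/124 - 122*√2 ≈ -652.48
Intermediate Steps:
U = -3 (U = 6*(-½) = -3)
q = 4 + √2 (q = 7 - (-1)*(-3 + √(-3 + 5)) = 7 - (-1)*(-3 + √2) = 7 - (3 - √2) = 7 + (-3 + √2) = 4 + √2 ≈ 5.4142)
V = 999/124 (V = -56*(-1/31) - 50*(-⅛) = 56/31 + 25/4 = 999/124 ≈ 8.0565)
-122*q + V = -122*(4 + √2) + 999/124 = (-488 - 122*√2) + 999/124 = -59513/124 - 122*√2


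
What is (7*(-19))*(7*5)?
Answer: -4655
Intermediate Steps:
(7*(-19))*(7*5) = -133*35 = -4655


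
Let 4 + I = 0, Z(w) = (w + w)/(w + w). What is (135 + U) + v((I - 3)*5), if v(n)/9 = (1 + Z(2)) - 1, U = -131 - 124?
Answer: -111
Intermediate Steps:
Z(w) = 1 (Z(w) = (2*w)/((2*w)) = (2*w)*(1/(2*w)) = 1)
I = -4 (I = -4 + 0 = -4)
U = -255
v(n) = 9 (v(n) = 9*((1 + 1) - 1) = 9*(2 - 1) = 9*1 = 9)
(135 + U) + v((I - 3)*5) = (135 - 255) + 9 = -120 + 9 = -111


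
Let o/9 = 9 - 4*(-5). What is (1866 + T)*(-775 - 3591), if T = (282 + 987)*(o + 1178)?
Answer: -7980860262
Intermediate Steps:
o = 261 (o = 9*(9 - 4*(-5)) = 9*(9 + 20) = 9*29 = 261)
T = 1826091 (T = (282 + 987)*(261 + 1178) = 1269*1439 = 1826091)
(1866 + T)*(-775 - 3591) = (1866 + 1826091)*(-775 - 3591) = 1827957*(-4366) = -7980860262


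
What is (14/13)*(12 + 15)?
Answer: 378/13 ≈ 29.077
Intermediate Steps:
(14/13)*(12 + 15) = (14*(1/13))*27 = (14/13)*27 = 378/13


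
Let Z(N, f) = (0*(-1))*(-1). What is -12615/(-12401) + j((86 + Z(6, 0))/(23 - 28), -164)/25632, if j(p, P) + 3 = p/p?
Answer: 161661439/158931216 ≈ 1.0172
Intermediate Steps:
Z(N, f) = 0 (Z(N, f) = 0*(-1) = 0)
j(p, P) = -2 (j(p, P) = -3 + p/p = -3 + 1 = -2)
-12615/(-12401) + j((86 + Z(6, 0))/(23 - 28), -164)/25632 = -12615/(-12401) - 2/25632 = -12615*(-1/12401) - 2*1/25632 = 12615/12401 - 1/12816 = 161661439/158931216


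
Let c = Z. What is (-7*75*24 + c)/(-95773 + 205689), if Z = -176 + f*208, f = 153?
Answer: 4762/27479 ≈ 0.17330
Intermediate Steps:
Z = 31648 (Z = -176 + 153*208 = -176 + 31824 = 31648)
c = 31648
(-7*75*24 + c)/(-95773 + 205689) = (-7*75*24 + 31648)/(-95773 + 205689) = (-525*24 + 31648)/109916 = (-12600 + 31648)*(1/109916) = 19048*(1/109916) = 4762/27479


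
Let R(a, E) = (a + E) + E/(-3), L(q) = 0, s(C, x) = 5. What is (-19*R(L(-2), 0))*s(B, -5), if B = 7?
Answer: 0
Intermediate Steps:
R(a, E) = a + 2*E/3 (R(a, E) = (E + a) + E*(-⅓) = (E + a) - E/3 = a + 2*E/3)
(-19*R(L(-2), 0))*s(B, -5) = -19*(0 + (⅔)*0)*5 = -19*(0 + 0)*5 = -19*0*5 = 0*5 = 0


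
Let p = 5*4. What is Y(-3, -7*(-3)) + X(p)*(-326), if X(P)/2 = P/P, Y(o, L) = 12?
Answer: -640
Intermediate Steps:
p = 20
X(P) = 2 (X(P) = 2*(P/P) = 2*1 = 2)
Y(-3, -7*(-3)) + X(p)*(-326) = 12 + 2*(-326) = 12 - 652 = -640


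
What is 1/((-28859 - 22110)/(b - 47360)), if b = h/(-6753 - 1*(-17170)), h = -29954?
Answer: 493379074/530944073 ≈ 0.92925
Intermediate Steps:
b = -29954/10417 (b = -29954/(-6753 - 1*(-17170)) = -29954/(-6753 + 17170) = -29954/10417 ≈ -2.8755)
1/((-28859 - 22110)/(b - 47360)) = 1/((-28859 - 22110)/(-29954/10417 - 47360)) = 1/(-50969/(-493379074/10417)) = 1/(-50969*(-10417/493379074)) = 1/(530944073/493379074) = 493379074/530944073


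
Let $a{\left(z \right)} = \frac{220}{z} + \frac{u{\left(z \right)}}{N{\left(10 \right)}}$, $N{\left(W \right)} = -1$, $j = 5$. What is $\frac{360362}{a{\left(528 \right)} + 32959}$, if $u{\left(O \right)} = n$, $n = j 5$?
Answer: $\frac{4324344}{395213} \approx 10.942$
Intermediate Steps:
$n = 25$ ($n = 5 \cdot 5 = 25$)
$u{\left(O \right)} = 25$
$a{\left(z \right)} = -25 + \frac{220}{z}$ ($a{\left(z \right)} = \frac{220}{z} + \frac{25}{-1} = \frac{220}{z} + 25 \left(-1\right) = \frac{220}{z} - 25 = -25 + \frac{220}{z}$)
$\frac{360362}{a{\left(528 \right)} + 32959} = \frac{360362}{\left(-25 + \frac{220}{528}\right) + 32959} = \frac{360362}{\left(-25 + 220 \cdot \frac{1}{528}\right) + 32959} = \frac{360362}{\left(-25 + \frac{5}{12}\right) + 32959} = \frac{360362}{- \frac{295}{12} + 32959} = \frac{360362}{\frac{395213}{12}} = 360362 \cdot \frac{12}{395213} = \frac{4324344}{395213}$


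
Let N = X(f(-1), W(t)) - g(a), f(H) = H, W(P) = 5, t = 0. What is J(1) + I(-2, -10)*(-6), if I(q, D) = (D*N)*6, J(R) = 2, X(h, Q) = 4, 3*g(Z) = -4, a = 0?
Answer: 1922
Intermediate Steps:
g(Z) = -4/3 (g(Z) = (1/3)*(-4) = -4/3)
N = 16/3 (N = 4 - 1*(-4/3) = 4 + 4/3 = 16/3 ≈ 5.3333)
I(q, D) = 32*D (I(q, D) = (D*(16/3))*6 = (16*D/3)*6 = 32*D)
J(1) + I(-2, -10)*(-6) = 2 + (32*(-10))*(-6) = 2 - 320*(-6) = 2 + 1920 = 1922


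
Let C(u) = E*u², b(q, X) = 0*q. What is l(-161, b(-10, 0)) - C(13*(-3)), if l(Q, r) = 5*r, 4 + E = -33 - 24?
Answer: 92781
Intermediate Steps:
E = -61 (E = -4 + (-33 - 24) = -4 - 57 = -61)
b(q, X) = 0
C(u) = -61*u²
l(-161, b(-10, 0)) - C(13*(-3)) = 5*0 - (-61)*(13*(-3))² = 0 - (-61)*(-39)² = 0 - (-61)*1521 = 0 - 1*(-92781) = 0 + 92781 = 92781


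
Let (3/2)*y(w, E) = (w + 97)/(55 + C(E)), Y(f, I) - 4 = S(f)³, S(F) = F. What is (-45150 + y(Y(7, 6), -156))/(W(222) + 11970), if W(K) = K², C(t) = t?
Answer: -2280223/3093327 ≈ -0.73714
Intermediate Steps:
Y(f, I) = 4 + f³
y(w, E) = 2*(97 + w)/(3*(55 + E)) (y(w, E) = 2*((w + 97)/(55 + E))/3 = 2*((97 + w)/(55 + E))/3 = 2*(97 + w)/(3*(55 + E)))
(-45150 + y(Y(7, 6), -156))/(W(222) + 11970) = (-45150 + 2*(97 + (4 + 7³))/(3*(55 - 156)))/(222² + 11970) = (-45150 + (⅔)*(97 + (4 + 343))/(-101))/(49284 + 11970) = (-45150 + (⅔)*(-1/101)*(97 + 347))/61254 = (-45150 + (⅔)*(-1/101)*444)*(1/61254) = (-45150 - 296/101)*(1/61254) = -4560446/101*1/61254 = -2280223/3093327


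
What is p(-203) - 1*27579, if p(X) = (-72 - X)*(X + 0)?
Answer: -54172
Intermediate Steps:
p(X) = X*(-72 - X) (p(X) = (-72 - X)*X = X*(-72 - X))
p(-203) - 1*27579 = -1*(-203)*(72 - 203) - 1*27579 = -1*(-203)*(-131) - 27579 = -26593 - 27579 = -54172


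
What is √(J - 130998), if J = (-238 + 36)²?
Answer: I*√90194 ≈ 300.32*I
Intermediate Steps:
J = 40804 (J = (-202)² = 40804)
√(J - 130998) = √(40804 - 130998) = √(-90194) = I*√90194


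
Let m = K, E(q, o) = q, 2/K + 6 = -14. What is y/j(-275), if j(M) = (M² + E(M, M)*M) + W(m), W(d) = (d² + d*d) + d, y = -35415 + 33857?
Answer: -19475/1890624 ≈ -0.010301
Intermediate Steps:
K = -⅒ (K = 2/(-6 - 14) = 2/(-20) = 2*(-1/20) = -⅒ ≈ -0.10000)
y = -1558
m = -⅒ ≈ -0.10000
W(d) = d + 2*d² (W(d) = (d² + d²) + d = 2*d² + d = d + 2*d²)
j(M) = -2/25 + 2*M² (j(M) = (M² + M*M) - (1 + 2*(-⅒))/10 = (M² + M²) - (1 - ⅕)/10 = 2*M² - ⅒*⅘ = 2*M² - 2/25 = -2/25 + 2*M²)
y/j(-275) = -1558/(-2/25 + 2*(-275)²) = -1558/(-2/25 + 2*75625) = -1558/(-2/25 + 151250) = -1558/3781248/25 = -1558*25/3781248 = -19475/1890624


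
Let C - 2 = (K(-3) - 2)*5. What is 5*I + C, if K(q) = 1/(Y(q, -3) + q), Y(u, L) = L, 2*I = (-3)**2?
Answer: 41/3 ≈ 13.667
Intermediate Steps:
I = 9/2 (I = (1/2)*(-3)**2 = (1/2)*9 = 9/2 ≈ 4.5000)
K(q) = 1/(-3 + q)
C = -53/6 (C = 2 + (1/(-3 - 3) - 2)*5 = 2 + (1/(-6) - 2)*5 = 2 + (-1/6 - 2)*5 = 2 - 13/6*5 = 2 - 65/6 = -53/6 ≈ -8.8333)
5*I + C = 5*(9/2) - 53/6 = 45/2 - 53/6 = 41/3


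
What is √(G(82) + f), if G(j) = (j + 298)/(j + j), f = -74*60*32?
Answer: I*√238832585/41 ≈ 376.93*I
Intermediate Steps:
f = -142080 (f = -4440*32 = -142080)
G(j) = (298 + j)/(2*j) (G(j) = (298 + j)/((2*j)) = (298 + j)*(1/(2*j)) = (298 + j)/(2*j))
√(G(82) + f) = √((½)*(298 + 82)/82 - 142080) = √((½)*(1/82)*380 - 142080) = √(95/41 - 142080) = √(-5825185/41) = I*√238832585/41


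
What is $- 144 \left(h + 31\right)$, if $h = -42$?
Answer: $1584$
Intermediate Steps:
$- 144 \left(h + 31\right) = - 144 \left(-42 + 31\right) = \left(-144\right) \left(-11\right) = 1584$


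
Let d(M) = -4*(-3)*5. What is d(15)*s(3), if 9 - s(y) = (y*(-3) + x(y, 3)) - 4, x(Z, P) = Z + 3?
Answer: 960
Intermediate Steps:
d(M) = 60 (d(M) = 12*5 = 60)
x(Z, P) = 3 + Z
s(y) = 10 + 2*y (s(y) = 9 - ((y*(-3) + (3 + y)) - 4) = 9 - ((-3*y + (3 + y)) - 4) = 9 - ((3 - 2*y) - 4) = 9 - (-1 - 2*y) = 9 + (1 + 2*y) = 10 + 2*y)
d(15)*s(3) = 60*(10 + 2*3) = 60*(10 + 6) = 60*16 = 960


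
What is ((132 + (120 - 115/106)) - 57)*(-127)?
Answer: -2610485/106 ≈ -24627.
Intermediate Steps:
((132 + (120 - 115/106)) - 57)*(-127) = ((132 + 12605/106) - 57)*(-127) = (26597/106 - 57)*(-127) = (20555/106)*(-127) = -2610485/106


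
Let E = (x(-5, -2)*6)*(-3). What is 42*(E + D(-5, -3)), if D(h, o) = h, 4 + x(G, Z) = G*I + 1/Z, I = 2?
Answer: 10752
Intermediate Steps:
x(G, Z) = -4 + 1/Z + 2*G (x(G, Z) = -4 + (G*2 + 1/Z) = -4 + (2*G + 1/Z) = -4 + (1/Z + 2*G) = -4 + 1/Z + 2*G)
E = 261 (E = ((-4 + 1/(-2) + 2*(-5))*6)*(-3) = ((-4 - ½ - 10)*6)*(-3) = -29/2*6*(-3) = -87*(-3) = 261)
42*(E + D(-5, -3)) = 42*(261 - 5) = 42*256 = 10752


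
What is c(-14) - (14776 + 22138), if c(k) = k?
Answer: -36928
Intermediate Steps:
c(-14) - (14776 + 22138) = -14 - (14776 + 22138) = -14 - 1*36914 = -14 - 36914 = -36928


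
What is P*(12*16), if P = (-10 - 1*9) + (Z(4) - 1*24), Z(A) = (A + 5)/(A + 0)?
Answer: -7824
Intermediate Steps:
Z(A) = (5 + A)/A
P = -163/4 (P = (-10 - 1*9) + ((5 + 4)/4 - 1*24) = (-10 - 9) + ((1/4)*9 - 24) = -19 + (9/4 - 24) = -19 - 87/4 = -163/4 ≈ -40.750)
P*(12*16) = -489*16 = -163/4*192 = -7824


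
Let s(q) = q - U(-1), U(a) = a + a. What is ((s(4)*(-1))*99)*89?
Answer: -52866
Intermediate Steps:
U(a) = 2*a
s(q) = 2 + q (s(q) = q - 2*(-1) = q - 1*(-2) = q + 2 = 2 + q)
((s(4)*(-1))*99)*89 = (((2 + 4)*(-1))*99)*89 = ((6*(-1))*99)*89 = -6*99*89 = -594*89 = -52866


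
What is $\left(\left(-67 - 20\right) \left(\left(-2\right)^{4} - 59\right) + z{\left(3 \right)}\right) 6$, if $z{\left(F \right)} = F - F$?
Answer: $22446$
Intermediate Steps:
$z{\left(F \right)} = 0$
$\left(\left(-67 - 20\right) \left(\left(-2\right)^{4} - 59\right) + z{\left(3 \right)}\right) 6 = \left(\left(-67 - 20\right) \left(\left(-2\right)^{4} - 59\right) + 0\right) 6 = \left(- 87 \left(16 - 59\right) + 0\right) 6 = \left(\left(-87\right) \left(-43\right) + 0\right) 6 = \left(3741 + 0\right) 6 = 3741 \cdot 6 = 22446$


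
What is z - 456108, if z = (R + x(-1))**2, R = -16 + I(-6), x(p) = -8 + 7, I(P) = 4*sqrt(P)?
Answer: -455915 - 136*I*sqrt(6) ≈ -4.5592e+5 - 333.13*I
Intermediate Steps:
x(p) = -1
R = -16 + 4*I*sqrt(6) (R = -16 + 4*sqrt(-6) = -16 + 4*(I*sqrt(6)) = -16 + 4*I*sqrt(6) ≈ -16.0 + 9.798*I)
z = (-17 + 4*I*sqrt(6))**2 (z = ((-16 + 4*I*sqrt(6)) - 1)**2 = (-17 + 4*I*sqrt(6))**2 ≈ 193.0 - 333.13*I)
z - 456108 = (193 - 136*I*sqrt(6)) - 456108 = -455915 - 136*I*sqrt(6)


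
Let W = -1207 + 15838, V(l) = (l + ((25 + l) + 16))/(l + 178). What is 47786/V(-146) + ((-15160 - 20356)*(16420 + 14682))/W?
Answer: -299632299544/3672381 ≈ -81591.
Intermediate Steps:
V(l) = (41 + 2*l)/(178 + l) (V(l) = (l + (41 + l))/(178 + l) = (41 + 2*l)/(178 + l))
W = 14631
47786/V(-146) + ((-15160 - 20356)*(16420 + 14682))/W = 47786/(((41 + 2*(-146))/(178 - 146))) + ((-15160 - 20356)*(16420 + 14682))/14631 = 47786/(((41 - 292)/32)) - 35516*31102*(1/14631) = 47786/(((1/32)*(-251))) - 1104618632*1/14631 = 47786/(-251/32) - 1104618632/14631 = 47786*(-32/251) - 1104618632/14631 = -1529152/251 - 1104618632/14631 = -299632299544/3672381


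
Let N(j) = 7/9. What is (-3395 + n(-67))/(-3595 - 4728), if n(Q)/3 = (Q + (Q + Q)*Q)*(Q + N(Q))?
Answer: 760163/3567 ≈ 213.11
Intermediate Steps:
N(j) = 7/9 (N(j) = 7*(⅑) = 7/9)
n(Q) = 3*(7/9 + Q)*(Q + 2*Q²) (n(Q) = 3*((Q + (Q + Q)*Q)*(Q + 7/9)) = 3*((Q + (2*Q)*Q)*(7/9 + Q)) = 3*((Q + 2*Q²)*(7/9 + Q)) = 3*((7/9 + Q)*(Q + 2*Q²)) = 3*(7/9 + Q)*(Q + 2*Q²))
(-3395 + n(-67))/(-3595 - 4728) = (-3395 + (⅓)*(-67)*(7 + 18*(-67)² + 23*(-67)))/(-3595 - 4728) = (-3395 + (⅓)*(-67)*(7 + 18*4489 - 1541))/(-8323) = (-3395 + (⅓)*(-67)*(7 + 80802 - 1541))*(-1/8323) = (-3395 + (⅓)*(-67)*79268)*(-1/8323) = (-3395 - 5310956/3)*(-1/8323) = -5321141/3*(-1/8323) = 760163/3567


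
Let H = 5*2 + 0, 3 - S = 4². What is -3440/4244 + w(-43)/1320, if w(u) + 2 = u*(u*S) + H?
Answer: -26629969/1400520 ≈ -19.014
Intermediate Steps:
S = -13 (S = 3 - 1*4² = 3 - 1*16 = 3 - 16 = -13)
H = 10 (H = 10 + 0 = 10)
w(u) = 8 - 13*u² (w(u) = -2 + (u*(u*(-13)) + 10) = -2 + (u*(-13*u) + 10) = -2 + (-13*u² + 10) = -2 + (10 - 13*u²) = 8 - 13*u²)
-3440/4244 + w(-43)/1320 = -3440/4244 + (8 - 13*(-43)²)/1320 = -3440*1/4244 + (8 - 13*1849)*(1/1320) = -860/1061 + (8 - 24037)*(1/1320) = -860/1061 - 24029*1/1320 = -860/1061 - 24029/1320 = -26629969/1400520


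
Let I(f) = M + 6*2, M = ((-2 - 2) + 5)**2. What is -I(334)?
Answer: -13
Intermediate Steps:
M = 1 (M = (-4 + 5)**2 = 1**2 = 1)
I(f) = 13 (I(f) = 1 + 6*2 = 1 + 12 = 13)
-I(334) = -1*13 = -13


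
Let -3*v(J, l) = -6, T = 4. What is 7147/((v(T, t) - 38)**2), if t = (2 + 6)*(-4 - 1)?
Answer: 7147/1296 ≈ 5.5147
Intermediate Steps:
t = -40 (t = 8*(-5) = -40)
v(J, l) = 2 (v(J, l) = -1/3*(-6) = 2)
7147/((v(T, t) - 38)**2) = 7147/((2 - 38)**2) = 7147/((-36)**2) = 7147/1296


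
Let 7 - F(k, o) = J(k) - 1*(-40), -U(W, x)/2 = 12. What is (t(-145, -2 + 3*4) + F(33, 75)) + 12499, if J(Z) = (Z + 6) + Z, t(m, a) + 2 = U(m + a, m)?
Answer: 12368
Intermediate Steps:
U(W, x) = -24 (U(W, x) = -2*12 = -24)
t(m, a) = -26 (t(m, a) = -2 - 24 = -26)
J(Z) = 6 + 2*Z (J(Z) = (6 + Z) + Z = 6 + 2*Z)
F(k, o) = -39 - 2*k (F(k, o) = 7 - ((6 + 2*k) - 1*(-40)) = 7 - ((6 + 2*k) + 40) = 7 - (46 + 2*k) = 7 + (-46 - 2*k) = -39 - 2*k)
(t(-145, -2 + 3*4) + F(33, 75)) + 12499 = (-26 + (-39 - 2*33)) + 12499 = (-26 + (-39 - 66)) + 12499 = (-26 - 105) + 12499 = -131 + 12499 = 12368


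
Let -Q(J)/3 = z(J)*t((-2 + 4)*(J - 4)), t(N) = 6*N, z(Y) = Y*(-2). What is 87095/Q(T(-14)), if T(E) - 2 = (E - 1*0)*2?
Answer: 17419/11232 ≈ 1.5508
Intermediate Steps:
z(Y) = -2*Y
T(E) = 2 + 2*E (T(E) = 2 + (E - 1*0)*2 = 2 + (E + 0)*2 = 2 + E*2 = 2 + 2*E)
Q(J) = 6*J*(-48 + 12*J) (Q(J) = -3*(-2*J)*6*((-2 + 4)*(J - 4)) = -3*(-2*J)*6*(2*(-4 + J)) = -3*(-2*J)*6*(-8 + 2*J) = -3*(-2*J)*(-48 + 12*J) = -(-6)*J*(-48 + 12*J) = 6*J*(-48 + 12*J))
87095/Q(T(-14)) = 87095/((72*(2 + 2*(-14))*(-4 + (2 + 2*(-14))))) = 87095/((72*(2 - 28)*(-4 + (2 - 28)))) = 87095/((72*(-26)*(-4 - 26))) = 87095/((72*(-26)*(-30))) = 87095/56160 = 87095*(1/56160) = 17419/11232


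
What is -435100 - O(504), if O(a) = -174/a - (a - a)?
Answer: -36548371/84 ≈ -4.3510e+5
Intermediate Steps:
O(a) = -174/a (O(a) = -174/a - 1*0 = -174/a + 0 = -174/a)
-435100 - O(504) = -435100 - (-174)/504 = -435100 - 1*(-29/84) = -435100 + 29/84 = -36548371/84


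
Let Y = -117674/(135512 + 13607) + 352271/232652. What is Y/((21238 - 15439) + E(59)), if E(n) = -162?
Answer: 25153207801/195563502935556 ≈ 0.00012862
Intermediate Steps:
Y = 25153207801/34692833588 (Y = -117674/149119 + 352271*(1/232652) = -117674*1/149119 + 352271/232652 = -117674/149119 + 352271/232652 = 25153207801/34692833588 ≈ 0.72503)
Y/((21238 - 15439) + E(59)) = 25153207801/(34692833588*((21238 - 15439) - 162)) = 25153207801/(34692833588*(5799 - 162)) = (25153207801/34692833588)/5637 = (25153207801/34692833588)*(1/5637) = 25153207801/195563502935556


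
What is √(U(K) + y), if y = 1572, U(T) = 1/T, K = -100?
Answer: √157199/10 ≈ 39.648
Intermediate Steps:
√(U(K) + y) = √(1/(-100) + 1572) = √(-1/100 + 1572) = √(157199/100) = √157199/10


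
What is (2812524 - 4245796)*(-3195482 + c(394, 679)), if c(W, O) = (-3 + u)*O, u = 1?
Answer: 4581941260480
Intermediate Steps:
c(W, O) = -2*O (c(W, O) = (-3 + 1)*O = -2*O)
(2812524 - 4245796)*(-3195482 + c(394, 679)) = (2812524 - 4245796)*(-3195482 - 2*679) = -1433272*(-3195482 - 1358) = -1433272*(-3196840) = 4581941260480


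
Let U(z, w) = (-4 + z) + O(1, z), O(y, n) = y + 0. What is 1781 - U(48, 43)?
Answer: 1736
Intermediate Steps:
O(y, n) = y
U(z, w) = -3 + z (U(z, w) = (-4 + z) + 1 = -3 + z)
1781 - U(48, 43) = 1781 - (-3 + 48) = 1781 - 1*45 = 1781 - 45 = 1736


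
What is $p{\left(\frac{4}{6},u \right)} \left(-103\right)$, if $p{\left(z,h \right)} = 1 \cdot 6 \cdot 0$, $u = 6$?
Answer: $0$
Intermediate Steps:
$p{\left(z,h \right)} = 0$ ($p{\left(z,h \right)} = 6 \cdot 0 = 0$)
$p{\left(\frac{4}{6},u \right)} \left(-103\right) = 0 \left(-103\right) = 0$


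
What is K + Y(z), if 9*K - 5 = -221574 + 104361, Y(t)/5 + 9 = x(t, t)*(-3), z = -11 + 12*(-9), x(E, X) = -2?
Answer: -117343/9 ≈ -13038.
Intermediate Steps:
z = -119 (z = -11 - 108 = -119)
Y(t) = -15 (Y(t) = -45 + 5*(-2*(-3)) = -45 + 5*6 = -45 + 30 = -15)
K = -117208/9 (K = 5/9 + (-221574 + 104361)/9 = 5/9 + (⅑)*(-117213) = 5/9 - 39071/3 = -117208/9 ≈ -13023.)
K + Y(z) = -117208/9 - 15 = -117343/9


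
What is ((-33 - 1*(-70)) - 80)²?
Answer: 1849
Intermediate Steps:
((-33 - 1*(-70)) - 80)² = ((-33 + 70) - 80)² = (37 - 80)² = (-43)² = 1849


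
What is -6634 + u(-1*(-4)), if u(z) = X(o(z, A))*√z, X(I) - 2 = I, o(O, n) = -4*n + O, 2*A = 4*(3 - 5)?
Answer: -6590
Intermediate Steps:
A = -4 (A = (4*(3 - 5))/2 = (4*(-2))/2 = (½)*(-8) = -4)
o(O, n) = O - 4*n
X(I) = 2 + I
u(z) = √z*(18 + z) (u(z) = (2 + (z - 4*(-4)))*√z = (2 + (z + 16))*√z = (2 + (16 + z))*√z = (18 + z)*√z = √z*(18 + z))
-6634 + u(-1*(-4)) = -6634 + √(-1*(-4))*(18 - 1*(-4)) = -6634 + √4*(18 + 4) = -6634 + 2*22 = -6634 + 44 = -6590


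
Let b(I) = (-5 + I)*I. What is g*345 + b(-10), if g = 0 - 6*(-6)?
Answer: 12570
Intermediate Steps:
g = 36 (g = 0 + 36 = 36)
b(I) = I*(-5 + I)
g*345 + b(-10) = 36*345 - 10*(-5 - 10) = 12420 - 10*(-15) = 12420 + 150 = 12570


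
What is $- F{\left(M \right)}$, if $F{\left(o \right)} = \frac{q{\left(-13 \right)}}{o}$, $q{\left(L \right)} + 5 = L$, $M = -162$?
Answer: $- \frac{1}{9} \approx -0.11111$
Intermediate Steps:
$q{\left(L \right)} = -5 + L$
$F{\left(o \right)} = - \frac{18}{o}$ ($F{\left(o \right)} = \frac{-5 - 13}{o} = - \frac{18}{o}$)
$- F{\left(M \right)} = - \frac{-18}{-162} = - \frac{\left(-18\right) \left(-1\right)}{162} = \left(-1\right) \frac{1}{9} = - \frac{1}{9}$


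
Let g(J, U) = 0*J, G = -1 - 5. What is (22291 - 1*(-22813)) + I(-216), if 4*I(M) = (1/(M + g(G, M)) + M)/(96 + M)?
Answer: 4676429377/103680 ≈ 45104.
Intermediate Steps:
G = -6
g(J, U) = 0
I(M) = (M + 1/M)/(4*(96 + M)) (I(M) = ((1/(M + 0) + M)/(96 + M))/4 = ((1/M + M)/(96 + M))/4 = ((M + 1/M)/(96 + M))/4 = (M + 1/M)/(4*(96 + M)))
(22291 - 1*(-22813)) + I(-216) = (22291 - 1*(-22813)) + (¼)*(1 + (-216)²)/(-216*(96 - 216)) = (22291 + 22813) + (¼)*(-1/216)*(1 + 46656)/(-120) = 45104 + (¼)*(-1/216)*(-1/120)*46657 = 45104 + 46657/103680 = 4676429377/103680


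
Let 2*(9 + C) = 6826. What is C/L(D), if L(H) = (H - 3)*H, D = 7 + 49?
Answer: 851/742 ≈ 1.1469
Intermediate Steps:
C = 3404 (C = -9 + (1/2)*6826 = -9 + 3413 = 3404)
D = 56
L(H) = H*(-3 + H) (L(H) = (-3 + H)*H = H*(-3 + H))
C/L(D) = 3404/((56*(-3 + 56))) = 3404/((56*53)) = 3404/2968 = 3404*(1/2968) = 851/742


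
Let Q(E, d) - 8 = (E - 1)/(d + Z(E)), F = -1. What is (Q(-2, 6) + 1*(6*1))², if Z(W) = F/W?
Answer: 30976/169 ≈ 183.29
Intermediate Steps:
Z(W) = -1/W
Q(E, d) = 8 + (-1 + E)/(d - 1/E) (Q(E, d) = 8 + (E - 1)/(d - 1/E) = 8 + (-1 + E)/(d - 1/E))
(Q(-2, 6) + 1*(6*1))² = ((-8 - 2*(-1 - 2 + 8*6))/(-1 - 2*6) + 1*(6*1))² = ((-8 - 2*(-1 - 2 + 48))/(-1 - 12) + 1*6)² = ((-8 - 2*45)/(-13) + 6)² = (-(-8 - 90)/13 + 6)² = (-1/13*(-98) + 6)² = (98/13 + 6)² = (176/13)² = 30976/169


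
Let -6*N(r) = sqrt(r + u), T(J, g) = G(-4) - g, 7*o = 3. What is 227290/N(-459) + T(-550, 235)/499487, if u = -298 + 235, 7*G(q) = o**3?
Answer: -564208/1199268287 + 227290*I*sqrt(58)/29 ≈ -0.00047046 + 59689.0*I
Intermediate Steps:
o = 3/7 (o = (1/7)*3 = 3/7 ≈ 0.42857)
G(q) = 27/2401 (G(q) = (3/7)**3/7 = (1/7)*(27/343) = 27/2401)
u = -63
T(J, g) = 27/2401 - g
N(r) = -sqrt(-63 + r)/6 (N(r) = -sqrt(r - 63)/6 = -sqrt(-63 + r)/6)
227290/N(-459) + T(-550, 235)/499487 = 227290/((-sqrt(-63 - 459)/6)) + (27/2401 - 1*235)/499487 = 227290/((-I*sqrt(58)/2)) + (27/2401 - 235)*(1/499487) = 227290/((-I*sqrt(58)/2)) - 564208/2401*1/499487 = 227290/((-I*sqrt(58)/2)) - 564208/1199268287 = 227290*(I*sqrt(58)/29) - 564208/1199268287 = 227290*I*sqrt(58)/29 - 564208/1199268287 = -564208/1199268287 + 227290*I*sqrt(58)/29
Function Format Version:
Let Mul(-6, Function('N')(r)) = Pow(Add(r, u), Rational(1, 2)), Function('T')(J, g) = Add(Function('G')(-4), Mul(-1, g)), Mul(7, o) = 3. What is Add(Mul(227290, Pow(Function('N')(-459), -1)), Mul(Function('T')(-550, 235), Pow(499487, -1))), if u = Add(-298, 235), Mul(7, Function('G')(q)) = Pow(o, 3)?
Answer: Add(Rational(-564208, 1199268287), Mul(Rational(227290, 29), I, Pow(58, Rational(1, 2)))) ≈ Add(-0.00047046, Mul(59689., I))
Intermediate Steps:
o = Rational(3, 7) (o = Mul(Rational(1, 7), 3) = Rational(3, 7) ≈ 0.42857)
Function('G')(q) = Rational(27, 2401) (Function('G')(q) = Mul(Rational(1, 7), Pow(Rational(3, 7), 3)) = Mul(Rational(1, 7), Rational(27, 343)) = Rational(27, 2401))
u = -63
Function('T')(J, g) = Add(Rational(27, 2401), Mul(-1, g))
Function('N')(r) = Mul(Rational(-1, 6), Pow(Add(-63, r), Rational(1, 2))) (Function('N')(r) = Mul(Rational(-1, 6), Pow(Add(r, -63), Rational(1, 2))) = Mul(Rational(-1, 6), Pow(Add(-63, r), Rational(1, 2))))
Add(Mul(227290, Pow(Function('N')(-459), -1)), Mul(Function('T')(-550, 235), Pow(499487, -1))) = Add(Mul(227290, Pow(Mul(Rational(-1, 6), Pow(Add(-63, -459), Rational(1, 2))), -1)), Mul(Add(Rational(27, 2401), Mul(-1, 235)), Pow(499487, -1))) = Add(Mul(227290, Pow(Mul(Rational(-1, 6), Pow(-522, Rational(1, 2))), -1)), Mul(Add(Rational(27, 2401), -235), Rational(1, 499487))) = Add(Mul(227290, Pow(Mul(Rational(-1, 6), Mul(3, I, Pow(58, Rational(1, 2)))), -1)), Mul(Rational(-564208, 2401), Rational(1, 499487))) = Add(Mul(227290, Pow(Mul(Rational(-1, 2), I, Pow(58, Rational(1, 2))), -1)), Rational(-564208, 1199268287)) = Add(Mul(227290, Mul(Rational(1, 29), I, Pow(58, Rational(1, 2)))), Rational(-564208, 1199268287)) = Add(Mul(Rational(227290, 29), I, Pow(58, Rational(1, 2))), Rational(-564208, 1199268287)) = Add(Rational(-564208, 1199268287), Mul(Rational(227290, 29), I, Pow(58, Rational(1, 2))))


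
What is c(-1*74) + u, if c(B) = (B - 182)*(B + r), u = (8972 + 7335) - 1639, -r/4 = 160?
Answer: 197452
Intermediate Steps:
r = -640 (r = -4*160 = -640)
u = 14668 (u = 16307 - 1639 = 14668)
c(B) = (-640 + B)*(-182 + B) (c(B) = (B - 182)*(B - 640) = (-182 + B)*(-640 + B) = (-640 + B)*(-182 + B))
c(-1*74) + u = (116480 + (-1*74)**2 - (-822)*74) + 14668 = (116480 + (-74)**2 - 822*(-74)) + 14668 = (116480 + 5476 + 60828) + 14668 = 182784 + 14668 = 197452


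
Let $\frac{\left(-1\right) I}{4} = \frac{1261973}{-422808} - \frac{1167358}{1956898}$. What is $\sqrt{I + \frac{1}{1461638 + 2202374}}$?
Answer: $\frac{\sqrt{128568492449613034876757384397912441}}{94736709109416594} \approx 3.7849$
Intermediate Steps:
$I = \frac{1481560370509}{103424016198}$ ($I = - 4 \left(\frac{1261973}{-422808} - \frac{1167358}{1956898}\right) = - 4 \left(1261973 \left(- \frac{1}{422808}\right) - \frac{583679}{978449}\right) = - 4 \left(- \frac{1261973}{422808} - \frac{583679}{978449}\right) = \left(-4\right) \left(- \frac{1481560370509}{413696064792}\right) = \frac{1481560370509}{103424016198} \approx 14.325$)
$\sqrt{I + \frac{1}{1461638 + 2202374}} = \sqrt{\frac{1481560370509}{103424016198} + \frac{1}{1461638 + 2202374}} = \sqrt{\frac{1481560370509}{103424016198} + \frac{1}{3664012}} = \sqrt{\frac{2714227539846719153}{189473418218833188}} = \frac{\sqrt{128568492449613034876757384397912441}}{94736709109416594}$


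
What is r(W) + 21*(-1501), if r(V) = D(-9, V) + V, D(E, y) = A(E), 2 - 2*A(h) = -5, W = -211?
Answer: -63457/2 ≈ -31729.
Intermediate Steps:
A(h) = 7/2 (A(h) = 1 - 1/2*(-5) = 1 + 5/2 = 7/2)
D(E, y) = 7/2
r(V) = 7/2 + V
r(W) + 21*(-1501) = (7/2 - 211) + 21*(-1501) = -415/2 - 31521 = -63457/2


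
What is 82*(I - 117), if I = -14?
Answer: -10742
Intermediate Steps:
82*(I - 117) = 82*(-14 - 117) = 82*(-131) = -10742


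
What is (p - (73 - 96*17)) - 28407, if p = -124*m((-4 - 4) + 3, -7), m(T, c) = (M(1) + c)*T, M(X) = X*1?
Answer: -30568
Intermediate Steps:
M(X) = X
m(T, c) = T*(1 + c) (m(T, c) = (1 + c)*T = T*(1 + c))
p = -3720 (p = -124*((-4 - 4) + 3)*(1 - 7) = -124*(-8 + 3)*(-6) = -(-620)*(-6) = -124*30 = -3720)
(p - (73 - 96*17)) - 28407 = (-3720 - (73 - 96*17)) - 28407 = (-3720 - (73 - 32*51)) - 28407 = (-3720 - (73 - 1632)) - 28407 = (-3720 - 1*(-1559)) - 28407 = (-3720 + 1559) - 28407 = -2161 - 28407 = -30568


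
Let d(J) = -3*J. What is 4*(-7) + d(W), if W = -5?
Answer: -13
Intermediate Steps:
4*(-7) + d(W) = 4*(-7) - 3*(-5) = -28 + 15 = -13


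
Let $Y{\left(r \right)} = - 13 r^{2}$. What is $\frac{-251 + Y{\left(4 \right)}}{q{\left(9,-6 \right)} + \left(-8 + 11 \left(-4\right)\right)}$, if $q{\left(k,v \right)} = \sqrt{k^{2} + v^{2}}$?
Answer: $\frac{1836}{199} + \frac{1377 \sqrt{13}}{2587} \approx 11.145$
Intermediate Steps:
$\frac{-251 + Y{\left(4 \right)}}{q{\left(9,-6 \right)} + \left(-8 + 11 \left(-4\right)\right)} = \frac{-251 - 13 \cdot 4^{2}}{\sqrt{9^{2} + \left(-6\right)^{2}} + \left(-8 + 11 \left(-4\right)\right)} = \frac{-251 - 208}{\sqrt{81 + 36} - 52} = \frac{-251 - 208}{\sqrt{117} - 52} = - \frac{459}{3 \sqrt{13} - 52} = - \frac{459}{-52 + 3 \sqrt{13}}$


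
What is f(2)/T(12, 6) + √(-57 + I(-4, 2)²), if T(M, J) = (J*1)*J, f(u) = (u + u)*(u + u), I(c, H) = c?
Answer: 4/9 + I*√41 ≈ 0.44444 + 6.4031*I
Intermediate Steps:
f(u) = 4*u² (f(u) = (2*u)*(2*u) = 4*u²)
T(M, J) = J² (T(M, J) = J*J = J²)
f(2)/T(12, 6) + √(-57 + I(-4, 2)²) = (4*2²)/(6²) + √(-57 + (-4)²) = (4*4)/36 + √(-57 + 16) = (1/36)*16 + √(-41) = 4/9 + I*√41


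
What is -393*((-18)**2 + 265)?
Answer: -231477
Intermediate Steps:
-393*((-18)**2 + 265) = -393*(324 + 265) = -393*589 = -231477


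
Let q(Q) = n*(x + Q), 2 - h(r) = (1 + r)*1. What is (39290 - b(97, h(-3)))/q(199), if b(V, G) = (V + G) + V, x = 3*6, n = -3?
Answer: -39092/651 ≈ -60.049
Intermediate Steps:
x = 18
h(r) = 1 - r (h(r) = 2 - (1 + r) = 2 + (-1 - r) = 1 - r)
b(V, G) = G + 2*V (b(V, G) = (G + V) + V = G + 2*V)
q(Q) = -54 - 3*Q (q(Q) = -3*(18 + Q) = -54 - 3*Q)
(39290 - b(97, h(-3)))/q(199) = (39290 - ((1 - 1*(-3)) + 2*97))/(-54 - 3*199) = (39290 - ((1 + 3) + 194))/(-54 - 597) = (39290 - (4 + 194))/(-651) = (39290 - 1*198)*(-1/651) = (39290 - 198)*(-1/651) = 39092*(-1/651) = -39092/651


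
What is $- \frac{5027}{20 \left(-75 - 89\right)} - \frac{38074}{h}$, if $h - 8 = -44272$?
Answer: $\frac{43424731}{18148240} \approx 2.3928$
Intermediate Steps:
$h = -44264$ ($h = 8 - 44272 = -44264$)
$- \frac{5027}{20 \left(-75 - 89\right)} - \frac{38074}{h} = - \frac{5027}{20 \left(-75 - 89\right)} - \frac{38074}{-44264} = - \frac{5027}{20 \left(-164\right)} - - \frac{19037}{22132} = - \frac{5027}{-3280} + \frac{19037}{22132} = \left(-5027\right) \left(- \frac{1}{3280}\right) + \frac{19037}{22132} = \frac{5027}{3280} + \frac{19037}{22132} = \frac{43424731}{18148240}$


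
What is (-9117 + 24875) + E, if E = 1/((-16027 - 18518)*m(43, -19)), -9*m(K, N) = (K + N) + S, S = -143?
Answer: 21592951027/1370285 ≈ 15758.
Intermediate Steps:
m(K, N) = 143/9 - K/9 - N/9 (m(K, N) = -((K + N) - 143)/9 = -(-143 + K + N)/9 = 143/9 - K/9 - N/9)
E = -3/1370285 (E = 1/((-16027 - 18518)*(143/9 - ⅑*43 - ⅑*(-19))) = 1/((-34545)*(143/9 - 43/9 + 19/9)) = -1/(34545*119/9) = -1/34545*9/119 = -3/1370285 ≈ -2.1893e-6)
(-9117 + 24875) + E = (-9117 + 24875) - 3/1370285 = 15758 - 3/1370285 = 21592951027/1370285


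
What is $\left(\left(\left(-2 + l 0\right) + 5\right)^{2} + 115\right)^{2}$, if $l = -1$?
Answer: $15376$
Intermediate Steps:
$\left(\left(\left(-2 + l 0\right) + 5\right)^{2} + 115\right)^{2} = \left(\left(\left(-2 - 0\right) + 5\right)^{2} + 115\right)^{2} = \left(\left(\left(-2 + 0\right) + 5\right)^{2} + 115\right)^{2} = \left(\left(-2 + 5\right)^{2} + 115\right)^{2} = \left(3^{2} + 115\right)^{2} = \left(9 + 115\right)^{2} = 124^{2} = 15376$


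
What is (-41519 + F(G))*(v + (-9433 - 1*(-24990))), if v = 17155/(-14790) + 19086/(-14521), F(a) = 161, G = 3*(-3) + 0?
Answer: -4605319305978791/7158853 ≈ -6.4330e+8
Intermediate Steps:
G = -9 (G = -9 + 0 = -9)
v = -106277939/42953118 (v = 17155*(-1/14790) + 19086*(-1/14521) = -3431/2958 - 19086/14521 = -106277939/42953118 ≈ -2.4743)
(-41519 + F(G))*(v + (-9433 - 1*(-24990))) = (-41519 + 161)*(-106277939/42953118 + (-9433 - 1*(-24990))) = -41358*(-106277939/42953118 + (-9433 + 24990)) = -41358*(-106277939/42953118 + 15557) = -41358*668115378787/42953118 = -4605319305978791/7158853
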